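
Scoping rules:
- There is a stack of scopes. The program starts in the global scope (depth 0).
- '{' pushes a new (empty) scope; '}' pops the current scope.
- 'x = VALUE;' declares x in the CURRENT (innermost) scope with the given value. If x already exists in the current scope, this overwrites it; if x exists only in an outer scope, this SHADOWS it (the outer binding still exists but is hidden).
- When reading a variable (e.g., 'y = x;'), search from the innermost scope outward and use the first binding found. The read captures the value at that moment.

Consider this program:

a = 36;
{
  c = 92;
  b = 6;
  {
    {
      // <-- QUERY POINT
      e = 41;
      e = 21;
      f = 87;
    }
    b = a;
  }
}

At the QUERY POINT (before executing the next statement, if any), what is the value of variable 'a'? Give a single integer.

Answer: 36

Derivation:
Step 1: declare a=36 at depth 0
Step 2: enter scope (depth=1)
Step 3: declare c=92 at depth 1
Step 4: declare b=6 at depth 1
Step 5: enter scope (depth=2)
Step 6: enter scope (depth=3)
Visible at query point: a=36 b=6 c=92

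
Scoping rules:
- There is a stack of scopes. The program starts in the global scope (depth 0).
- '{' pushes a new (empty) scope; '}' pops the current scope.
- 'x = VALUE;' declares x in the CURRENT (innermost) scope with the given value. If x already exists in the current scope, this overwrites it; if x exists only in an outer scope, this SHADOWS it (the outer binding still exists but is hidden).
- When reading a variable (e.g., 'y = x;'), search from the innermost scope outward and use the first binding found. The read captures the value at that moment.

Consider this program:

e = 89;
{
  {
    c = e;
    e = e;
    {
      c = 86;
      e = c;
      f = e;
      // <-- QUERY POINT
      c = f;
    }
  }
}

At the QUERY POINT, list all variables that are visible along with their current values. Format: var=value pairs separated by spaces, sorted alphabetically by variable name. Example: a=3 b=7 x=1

Answer: c=86 e=86 f=86

Derivation:
Step 1: declare e=89 at depth 0
Step 2: enter scope (depth=1)
Step 3: enter scope (depth=2)
Step 4: declare c=(read e)=89 at depth 2
Step 5: declare e=(read e)=89 at depth 2
Step 6: enter scope (depth=3)
Step 7: declare c=86 at depth 3
Step 8: declare e=(read c)=86 at depth 3
Step 9: declare f=(read e)=86 at depth 3
Visible at query point: c=86 e=86 f=86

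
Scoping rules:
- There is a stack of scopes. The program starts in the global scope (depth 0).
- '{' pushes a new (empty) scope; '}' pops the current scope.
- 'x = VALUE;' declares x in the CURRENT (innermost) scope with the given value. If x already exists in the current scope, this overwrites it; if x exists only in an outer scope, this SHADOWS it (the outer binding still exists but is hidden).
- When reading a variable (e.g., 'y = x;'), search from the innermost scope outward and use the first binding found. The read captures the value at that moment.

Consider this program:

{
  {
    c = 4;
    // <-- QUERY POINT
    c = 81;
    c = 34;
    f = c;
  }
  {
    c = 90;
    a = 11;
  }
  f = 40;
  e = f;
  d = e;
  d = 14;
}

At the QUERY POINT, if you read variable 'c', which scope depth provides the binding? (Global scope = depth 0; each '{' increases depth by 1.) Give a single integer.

Step 1: enter scope (depth=1)
Step 2: enter scope (depth=2)
Step 3: declare c=4 at depth 2
Visible at query point: c=4

Answer: 2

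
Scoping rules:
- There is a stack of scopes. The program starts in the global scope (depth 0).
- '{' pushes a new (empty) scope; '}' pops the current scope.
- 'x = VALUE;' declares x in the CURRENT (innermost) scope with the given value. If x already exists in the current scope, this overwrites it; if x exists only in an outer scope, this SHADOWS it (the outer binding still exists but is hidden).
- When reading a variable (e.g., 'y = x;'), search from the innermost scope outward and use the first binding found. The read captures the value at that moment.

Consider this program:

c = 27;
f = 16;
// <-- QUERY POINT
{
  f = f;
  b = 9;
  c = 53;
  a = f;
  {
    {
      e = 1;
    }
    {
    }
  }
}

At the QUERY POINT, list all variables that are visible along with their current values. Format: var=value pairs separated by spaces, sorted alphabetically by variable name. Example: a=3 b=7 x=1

Answer: c=27 f=16

Derivation:
Step 1: declare c=27 at depth 0
Step 2: declare f=16 at depth 0
Visible at query point: c=27 f=16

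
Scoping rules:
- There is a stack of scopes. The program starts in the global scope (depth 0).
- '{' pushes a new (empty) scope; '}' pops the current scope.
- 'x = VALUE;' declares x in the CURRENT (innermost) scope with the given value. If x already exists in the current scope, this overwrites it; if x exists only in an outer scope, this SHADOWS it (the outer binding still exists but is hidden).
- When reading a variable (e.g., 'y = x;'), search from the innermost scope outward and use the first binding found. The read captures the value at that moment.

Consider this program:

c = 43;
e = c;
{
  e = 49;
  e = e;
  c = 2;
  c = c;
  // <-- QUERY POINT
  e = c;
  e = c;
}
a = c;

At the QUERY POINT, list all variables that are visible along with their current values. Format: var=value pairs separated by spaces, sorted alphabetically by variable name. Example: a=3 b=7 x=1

Step 1: declare c=43 at depth 0
Step 2: declare e=(read c)=43 at depth 0
Step 3: enter scope (depth=1)
Step 4: declare e=49 at depth 1
Step 5: declare e=(read e)=49 at depth 1
Step 6: declare c=2 at depth 1
Step 7: declare c=(read c)=2 at depth 1
Visible at query point: c=2 e=49

Answer: c=2 e=49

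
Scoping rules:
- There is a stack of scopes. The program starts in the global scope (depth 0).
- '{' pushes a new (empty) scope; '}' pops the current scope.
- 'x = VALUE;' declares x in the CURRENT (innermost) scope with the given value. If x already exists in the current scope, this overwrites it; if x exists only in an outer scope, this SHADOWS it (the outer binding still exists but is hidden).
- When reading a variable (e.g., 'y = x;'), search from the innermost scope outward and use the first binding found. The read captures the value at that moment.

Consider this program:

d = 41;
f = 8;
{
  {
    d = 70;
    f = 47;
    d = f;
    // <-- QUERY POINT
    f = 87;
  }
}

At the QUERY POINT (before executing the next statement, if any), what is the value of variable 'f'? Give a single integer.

Answer: 47

Derivation:
Step 1: declare d=41 at depth 0
Step 2: declare f=8 at depth 0
Step 3: enter scope (depth=1)
Step 4: enter scope (depth=2)
Step 5: declare d=70 at depth 2
Step 6: declare f=47 at depth 2
Step 7: declare d=(read f)=47 at depth 2
Visible at query point: d=47 f=47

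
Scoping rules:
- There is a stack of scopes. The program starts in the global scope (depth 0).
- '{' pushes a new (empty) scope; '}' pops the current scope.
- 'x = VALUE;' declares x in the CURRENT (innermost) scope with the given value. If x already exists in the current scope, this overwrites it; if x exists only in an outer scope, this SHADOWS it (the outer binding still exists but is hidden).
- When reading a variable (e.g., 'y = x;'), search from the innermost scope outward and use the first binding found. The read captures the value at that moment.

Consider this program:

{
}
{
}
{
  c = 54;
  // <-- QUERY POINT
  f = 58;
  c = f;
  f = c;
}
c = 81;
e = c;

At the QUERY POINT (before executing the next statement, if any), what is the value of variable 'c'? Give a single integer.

Answer: 54

Derivation:
Step 1: enter scope (depth=1)
Step 2: exit scope (depth=0)
Step 3: enter scope (depth=1)
Step 4: exit scope (depth=0)
Step 5: enter scope (depth=1)
Step 6: declare c=54 at depth 1
Visible at query point: c=54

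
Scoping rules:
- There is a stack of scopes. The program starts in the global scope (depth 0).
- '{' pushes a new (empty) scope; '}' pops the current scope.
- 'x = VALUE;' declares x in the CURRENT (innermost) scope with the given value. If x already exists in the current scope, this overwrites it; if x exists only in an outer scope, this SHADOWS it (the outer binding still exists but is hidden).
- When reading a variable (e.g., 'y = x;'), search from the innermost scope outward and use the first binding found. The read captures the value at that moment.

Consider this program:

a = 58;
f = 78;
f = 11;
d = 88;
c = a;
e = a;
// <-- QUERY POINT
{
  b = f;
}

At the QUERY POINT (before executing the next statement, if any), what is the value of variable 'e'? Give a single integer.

Answer: 58

Derivation:
Step 1: declare a=58 at depth 0
Step 2: declare f=78 at depth 0
Step 3: declare f=11 at depth 0
Step 4: declare d=88 at depth 0
Step 5: declare c=(read a)=58 at depth 0
Step 6: declare e=(read a)=58 at depth 0
Visible at query point: a=58 c=58 d=88 e=58 f=11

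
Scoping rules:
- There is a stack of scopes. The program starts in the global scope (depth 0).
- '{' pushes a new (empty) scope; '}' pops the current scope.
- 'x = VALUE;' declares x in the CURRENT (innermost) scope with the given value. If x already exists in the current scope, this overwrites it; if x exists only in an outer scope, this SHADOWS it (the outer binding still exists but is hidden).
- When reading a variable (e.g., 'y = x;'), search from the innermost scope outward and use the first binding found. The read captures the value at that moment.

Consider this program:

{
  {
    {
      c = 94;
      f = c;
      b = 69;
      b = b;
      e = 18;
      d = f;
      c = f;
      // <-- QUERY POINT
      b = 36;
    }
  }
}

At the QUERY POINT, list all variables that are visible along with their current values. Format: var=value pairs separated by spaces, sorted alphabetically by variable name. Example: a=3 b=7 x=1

Step 1: enter scope (depth=1)
Step 2: enter scope (depth=2)
Step 3: enter scope (depth=3)
Step 4: declare c=94 at depth 3
Step 5: declare f=(read c)=94 at depth 3
Step 6: declare b=69 at depth 3
Step 7: declare b=(read b)=69 at depth 3
Step 8: declare e=18 at depth 3
Step 9: declare d=(read f)=94 at depth 3
Step 10: declare c=(read f)=94 at depth 3
Visible at query point: b=69 c=94 d=94 e=18 f=94

Answer: b=69 c=94 d=94 e=18 f=94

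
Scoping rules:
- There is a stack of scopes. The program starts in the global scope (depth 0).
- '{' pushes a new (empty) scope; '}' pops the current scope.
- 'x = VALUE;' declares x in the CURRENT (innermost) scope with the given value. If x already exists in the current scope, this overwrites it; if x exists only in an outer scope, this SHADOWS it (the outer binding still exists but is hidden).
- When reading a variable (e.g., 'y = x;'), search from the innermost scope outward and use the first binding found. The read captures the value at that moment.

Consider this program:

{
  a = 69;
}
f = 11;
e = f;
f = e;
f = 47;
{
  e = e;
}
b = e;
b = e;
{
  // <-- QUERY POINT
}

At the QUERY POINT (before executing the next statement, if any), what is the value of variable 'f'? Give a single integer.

Step 1: enter scope (depth=1)
Step 2: declare a=69 at depth 1
Step 3: exit scope (depth=0)
Step 4: declare f=11 at depth 0
Step 5: declare e=(read f)=11 at depth 0
Step 6: declare f=(read e)=11 at depth 0
Step 7: declare f=47 at depth 0
Step 8: enter scope (depth=1)
Step 9: declare e=(read e)=11 at depth 1
Step 10: exit scope (depth=0)
Step 11: declare b=(read e)=11 at depth 0
Step 12: declare b=(read e)=11 at depth 0
Step 13: enter scope (depth=1)
Visible at query point: b=11 e=11 f=47

Answer: 47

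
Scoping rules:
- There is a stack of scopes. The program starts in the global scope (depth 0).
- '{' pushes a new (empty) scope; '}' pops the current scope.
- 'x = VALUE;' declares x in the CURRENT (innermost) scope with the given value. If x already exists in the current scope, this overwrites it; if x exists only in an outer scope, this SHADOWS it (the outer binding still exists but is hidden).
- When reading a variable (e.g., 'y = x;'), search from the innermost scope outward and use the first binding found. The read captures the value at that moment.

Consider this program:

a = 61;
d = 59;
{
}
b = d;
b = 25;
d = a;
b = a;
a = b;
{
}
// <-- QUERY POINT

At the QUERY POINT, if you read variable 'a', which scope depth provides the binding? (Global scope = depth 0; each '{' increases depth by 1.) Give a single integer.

Answer: 0

Derivation:
Step 1: declare a=61 at depth 0
Step 2: declare d=59 at depth 0
Step 3: enter scope (depth=1)
Step 4: exit scope (depth=0)
Step 5: declare b=(read d)=59 at depth 0
Step 6: declare b=25 at depth 0
Step 7: declare d=(read a)=61 at depth 0
Step 8: declare b=(read a)=61 at depth 0
Step 9: declare a=(read b)=61 at depth 0
Step 10: enter scope (depth=1)
Step 11: exit scope (depth=0)
Visible at query point: a=61 b=61 d=61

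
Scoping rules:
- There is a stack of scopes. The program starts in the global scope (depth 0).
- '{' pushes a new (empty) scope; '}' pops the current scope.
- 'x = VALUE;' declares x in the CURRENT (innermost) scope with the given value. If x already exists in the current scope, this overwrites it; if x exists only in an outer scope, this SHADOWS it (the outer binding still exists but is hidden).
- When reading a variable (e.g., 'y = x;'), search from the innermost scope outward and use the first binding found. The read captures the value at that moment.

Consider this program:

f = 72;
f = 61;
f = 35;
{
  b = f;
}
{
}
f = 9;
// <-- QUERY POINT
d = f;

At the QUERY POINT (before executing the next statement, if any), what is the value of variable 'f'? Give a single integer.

Answer: 9

Derivation:
Step 1: declare f=72 at depth 0
Step 2: declare f=61 at depth 0
Step 3: declare f=35 at depth 0
Step 4: enter scope (depth=1)
Step 5: declare b=(read f)=35 at depth 1
Step 6: exit scope (depth=0)
Step 7: enter scope (depth=1)
Step 8: exit scope (depth=0)
Step 9: declare f=9 at depth 0
Visible at query point: f=9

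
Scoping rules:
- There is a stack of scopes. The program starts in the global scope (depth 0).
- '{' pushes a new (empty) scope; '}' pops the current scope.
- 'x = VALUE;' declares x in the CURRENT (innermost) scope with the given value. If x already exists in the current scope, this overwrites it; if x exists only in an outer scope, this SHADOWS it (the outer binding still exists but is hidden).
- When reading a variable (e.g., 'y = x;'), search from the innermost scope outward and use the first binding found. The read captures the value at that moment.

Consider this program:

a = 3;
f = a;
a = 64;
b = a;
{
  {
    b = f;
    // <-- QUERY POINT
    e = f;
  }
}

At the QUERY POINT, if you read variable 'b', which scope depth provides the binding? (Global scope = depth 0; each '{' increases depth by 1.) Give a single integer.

Step 1: declare a=3 at depth 0
Step 2: declare f=(read a)=3 at depth 0
Step 3: declare a=64 at depth 0
Step 4: declare b=(read a)=64 at depth 0
Step 5: enter scope (depth=1)
Step 6: enter scope (depth=2)
Step 7: declare b=(read f)=3 at depth 2
Visible at query point: a=64 b=3 f=3

Answer: 2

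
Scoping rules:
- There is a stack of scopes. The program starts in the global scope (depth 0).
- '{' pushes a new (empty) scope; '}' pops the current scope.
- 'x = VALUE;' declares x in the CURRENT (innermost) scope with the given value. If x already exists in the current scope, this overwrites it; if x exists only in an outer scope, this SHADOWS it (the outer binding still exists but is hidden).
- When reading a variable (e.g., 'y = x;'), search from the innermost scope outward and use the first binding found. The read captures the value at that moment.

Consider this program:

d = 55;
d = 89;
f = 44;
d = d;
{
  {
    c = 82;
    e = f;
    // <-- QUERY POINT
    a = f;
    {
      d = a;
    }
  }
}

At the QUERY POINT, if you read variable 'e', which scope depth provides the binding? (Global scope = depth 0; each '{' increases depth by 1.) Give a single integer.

Step 1: declare d=55 at depth 0
Step 2: declare d=89 at depth 0
Step 3: declare f=44 at depth 0
Step 4: declare d=(read d)=89 at depth 0
Step 5: enter scope (depth=1)
Step 6: enter scope (depth=2)
Step 7: declare c=82 at depth 2
Step 8: declare e=(read f)=44 at depth 2
Visible at query point: c=82 d=89 e=44 f=44

Answer: 2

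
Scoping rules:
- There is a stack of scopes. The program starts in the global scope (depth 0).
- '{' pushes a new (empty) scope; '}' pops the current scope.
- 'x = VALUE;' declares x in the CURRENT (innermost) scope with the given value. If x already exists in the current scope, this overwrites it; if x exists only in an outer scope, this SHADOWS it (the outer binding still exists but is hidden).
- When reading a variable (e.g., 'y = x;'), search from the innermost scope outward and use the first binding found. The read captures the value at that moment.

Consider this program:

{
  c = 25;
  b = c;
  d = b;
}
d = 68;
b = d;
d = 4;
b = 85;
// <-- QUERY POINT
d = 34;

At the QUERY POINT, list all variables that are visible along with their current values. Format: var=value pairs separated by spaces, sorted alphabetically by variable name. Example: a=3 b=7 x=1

Answer: b=85 d=4

Derivation:
Step 1: enter scope (depth=1)
Step 2: declare c=25 at depth 1
Step 3: declare b=(read c)=25 at depth 1
Step 4: declare d=(read b)=25 at depth 1
Step 5: exit scope (depth=0)
Step 6: declare d=68 at depth 0
Step 7: declare b=(read d)=68 at depth 0
Step 8: declare d=4 at depth 0
Step 9: declare b=85 at depth 0
Visible at query point: b=85 d=4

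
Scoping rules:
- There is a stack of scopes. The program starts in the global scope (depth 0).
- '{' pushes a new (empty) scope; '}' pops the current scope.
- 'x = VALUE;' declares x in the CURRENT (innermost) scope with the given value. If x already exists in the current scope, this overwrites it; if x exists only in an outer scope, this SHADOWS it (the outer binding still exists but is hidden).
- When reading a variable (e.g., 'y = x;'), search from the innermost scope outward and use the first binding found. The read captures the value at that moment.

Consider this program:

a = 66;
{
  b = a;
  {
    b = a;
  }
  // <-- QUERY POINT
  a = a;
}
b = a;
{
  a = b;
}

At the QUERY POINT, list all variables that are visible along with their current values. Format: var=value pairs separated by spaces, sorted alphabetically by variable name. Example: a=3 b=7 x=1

Step 1: declare a=66 at depth 0
Step 2: enter scope (depth=1)
Step 3: declare b=(read a)=66 at depth 1
Step 4: enter scope (depth=2)
Step 5: declare b=(read a)=66 at depth 2
Step 6: exit scope (depth=1)
Visible at query point: a=66 b=66

Answer: a=66 b=66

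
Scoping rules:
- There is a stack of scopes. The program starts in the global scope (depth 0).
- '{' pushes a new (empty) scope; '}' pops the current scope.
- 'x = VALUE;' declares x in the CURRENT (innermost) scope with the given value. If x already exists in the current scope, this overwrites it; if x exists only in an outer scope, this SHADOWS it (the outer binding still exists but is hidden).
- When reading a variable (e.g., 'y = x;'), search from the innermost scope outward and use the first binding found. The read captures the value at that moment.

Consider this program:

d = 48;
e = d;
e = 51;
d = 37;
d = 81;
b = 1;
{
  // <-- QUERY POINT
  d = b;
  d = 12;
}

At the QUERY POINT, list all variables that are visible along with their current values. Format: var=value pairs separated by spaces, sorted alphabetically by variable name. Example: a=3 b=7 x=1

Answer: b=1 d=81 e=51

Derivation:
Step 1: declare d=48 at depth 0
Step 2: declare e=(read d)=48 at depth 0
Step 3: declare e=51 at depth 0
Step 4: declare d=37 at depth 0
Step 5: declare d=81 at depth 0
Step 6: declare b=1 at depth 0
Step 7: enter scope (depth=1)
Visible at query point: b=1 d=81 e=51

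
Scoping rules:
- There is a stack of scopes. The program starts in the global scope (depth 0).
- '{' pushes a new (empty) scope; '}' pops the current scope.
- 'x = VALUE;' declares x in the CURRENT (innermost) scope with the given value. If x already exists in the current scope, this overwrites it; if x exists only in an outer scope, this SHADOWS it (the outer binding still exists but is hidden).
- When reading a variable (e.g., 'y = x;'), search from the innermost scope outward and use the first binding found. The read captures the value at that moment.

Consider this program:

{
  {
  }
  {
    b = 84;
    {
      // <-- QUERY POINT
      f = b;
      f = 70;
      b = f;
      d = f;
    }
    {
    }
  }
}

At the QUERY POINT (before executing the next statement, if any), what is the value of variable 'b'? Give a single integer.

Step 1: enter scope (depth=1)
Step 2: enter scope (depth=2)
Step 3: exit scope (depth=1)
Step 4: enter scope (depth=2)
Step 5: declare b=84 at depth 2
Step 6: enter scope (depth=3)
Visible at query point: b=84

Answer: 84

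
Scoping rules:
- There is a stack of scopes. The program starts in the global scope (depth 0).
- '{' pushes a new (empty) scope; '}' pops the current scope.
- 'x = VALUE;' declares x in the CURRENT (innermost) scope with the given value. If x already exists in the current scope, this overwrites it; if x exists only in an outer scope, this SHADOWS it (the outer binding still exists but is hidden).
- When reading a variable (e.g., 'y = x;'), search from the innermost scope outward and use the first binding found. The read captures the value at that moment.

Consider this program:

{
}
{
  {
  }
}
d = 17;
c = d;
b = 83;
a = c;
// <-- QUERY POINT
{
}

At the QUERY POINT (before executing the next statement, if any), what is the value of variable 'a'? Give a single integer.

Answer: 17

Derivation:
Step 1: enter scope (depth=1)
Step 2: exit scope (depth=0)
Step 3: enter scope (depth=1)
Step 4: enter scope (depth=2)
Step 5: exit scope (depth=1)
Step 6: exit scope (depth=0)
Step 7: declare d=17 at depth 0
Step 8: declare c=(read d)=17 at depth 0
Step 9: declare b=83 at depth 0
Step 10: declare a=(read c)=17 at depth 0
Visible at query point: a=17 b=83 c=17 d=17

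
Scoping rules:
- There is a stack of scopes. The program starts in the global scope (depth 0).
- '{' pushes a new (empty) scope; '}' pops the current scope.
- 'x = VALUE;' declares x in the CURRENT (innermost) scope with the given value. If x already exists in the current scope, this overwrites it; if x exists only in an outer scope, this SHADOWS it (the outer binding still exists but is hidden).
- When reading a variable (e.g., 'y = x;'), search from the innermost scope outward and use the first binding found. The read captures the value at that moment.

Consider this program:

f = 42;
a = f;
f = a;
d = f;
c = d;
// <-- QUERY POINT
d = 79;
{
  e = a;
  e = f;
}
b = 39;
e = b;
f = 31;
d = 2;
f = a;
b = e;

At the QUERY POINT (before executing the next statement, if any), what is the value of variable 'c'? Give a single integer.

Answer: 42

Derivation:
Step 1: declare f=42 at depth 0
Step 2: declare a=(read f)=42 at depth 0
Step 3: declare f=(read a)=42 at depth 0
Step 4: declare d=(read f)=42 at depth 0
Step 5: declare c=(read d)=42 at depth 0
Visible at query point: a=42 c=42 d=42 f=42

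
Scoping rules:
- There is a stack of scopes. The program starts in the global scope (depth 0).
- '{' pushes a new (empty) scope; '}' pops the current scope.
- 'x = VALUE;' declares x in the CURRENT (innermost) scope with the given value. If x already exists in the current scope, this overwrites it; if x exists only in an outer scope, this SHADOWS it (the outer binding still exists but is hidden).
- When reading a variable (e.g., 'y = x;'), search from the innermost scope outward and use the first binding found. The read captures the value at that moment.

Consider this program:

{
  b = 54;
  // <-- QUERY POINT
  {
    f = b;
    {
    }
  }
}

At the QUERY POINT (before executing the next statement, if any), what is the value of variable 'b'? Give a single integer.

Step 1: enter scope (depth=1)
Step 2: declare b=54 at depth 1
Visible at query point: b=54

Answer: 54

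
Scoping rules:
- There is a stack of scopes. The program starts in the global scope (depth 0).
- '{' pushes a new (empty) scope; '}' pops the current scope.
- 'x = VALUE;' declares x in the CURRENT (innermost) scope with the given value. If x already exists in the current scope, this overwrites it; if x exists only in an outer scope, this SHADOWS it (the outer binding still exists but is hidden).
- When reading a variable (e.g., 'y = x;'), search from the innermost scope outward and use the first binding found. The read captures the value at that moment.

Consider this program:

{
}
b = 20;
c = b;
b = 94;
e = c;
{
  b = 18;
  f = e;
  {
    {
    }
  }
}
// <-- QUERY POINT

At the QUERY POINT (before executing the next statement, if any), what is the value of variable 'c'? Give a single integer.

Step 1: enter scope (depth=1)
Step 2: exit scope (depth=0)
Step 3: declare b=20 at depth 0
Step 4: declare c=(read b)=20 at depth 0
Step 5: declare b=94 at depth 0
Step 6: declare e=(read c)=20 at depth 0
Step 7: enter scope (depth=1)
Step 8: declare b=18 at depth 1
Step 9: declare f=(read e)=20 at depth 1
Step 10: enter scope (depth=2)
Step 11: enter scope (depth=3)
Step 12: exit scope (depth=2)
Step 13: exit scope (depth=1)
Step 14: exit scope (depth=0)
Visible at query point: b=94 c=20 e=20

Answer: 20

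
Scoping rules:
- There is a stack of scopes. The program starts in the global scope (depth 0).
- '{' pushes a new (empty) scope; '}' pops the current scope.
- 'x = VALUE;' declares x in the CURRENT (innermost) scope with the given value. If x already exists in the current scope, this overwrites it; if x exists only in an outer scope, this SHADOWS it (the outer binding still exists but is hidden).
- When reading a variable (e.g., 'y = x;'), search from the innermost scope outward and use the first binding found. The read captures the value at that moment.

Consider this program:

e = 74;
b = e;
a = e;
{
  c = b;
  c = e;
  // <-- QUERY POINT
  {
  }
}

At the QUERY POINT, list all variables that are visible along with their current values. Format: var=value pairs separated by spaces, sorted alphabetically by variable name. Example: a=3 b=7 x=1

Answer: a=74 b=74 c=74 e=74

Derivation:
Step 1: declare e=74 at depth 0
Step 2: declare b=(read e)=74 at depth 0
Step 3: declare a=(read e)=74 at depth 0
Step 4: enter scope (depth=1)
Step 5: declare c=(read b)=74 at depth 1
Step 6: declare c=(read e)=74 at depth 1
Visible at query point: a=74 b=74 c=74 e=74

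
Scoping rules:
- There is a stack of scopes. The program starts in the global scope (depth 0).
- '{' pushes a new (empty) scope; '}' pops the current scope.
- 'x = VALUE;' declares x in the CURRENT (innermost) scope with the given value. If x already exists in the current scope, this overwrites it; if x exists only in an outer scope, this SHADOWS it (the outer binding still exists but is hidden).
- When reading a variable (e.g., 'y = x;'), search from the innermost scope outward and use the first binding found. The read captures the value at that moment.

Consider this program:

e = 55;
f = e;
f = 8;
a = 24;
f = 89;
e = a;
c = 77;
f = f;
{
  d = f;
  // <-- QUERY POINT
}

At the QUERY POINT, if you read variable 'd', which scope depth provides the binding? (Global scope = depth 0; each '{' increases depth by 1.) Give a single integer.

Step 1: declare e=55 at depth 0
Step 2: declare f=(read e)=55 at depth 0
Step 3: declare f=8 at depth 0
Step 4: declare a=24 at depth 0
Step 5: declare f=89 at depth 0
Step 6: declare e=(read a)=24 at depth 0
Step 7: declare c=77 at depth 0
Step 8: declare f=(read f)=89 at depth 0
Step 9: enter scope (depth=1)
Step 10: declare d=(read f)=89 at depth 1
Visible at query point: a=24 c=77 d=89 e=24 f=89

Answer: 1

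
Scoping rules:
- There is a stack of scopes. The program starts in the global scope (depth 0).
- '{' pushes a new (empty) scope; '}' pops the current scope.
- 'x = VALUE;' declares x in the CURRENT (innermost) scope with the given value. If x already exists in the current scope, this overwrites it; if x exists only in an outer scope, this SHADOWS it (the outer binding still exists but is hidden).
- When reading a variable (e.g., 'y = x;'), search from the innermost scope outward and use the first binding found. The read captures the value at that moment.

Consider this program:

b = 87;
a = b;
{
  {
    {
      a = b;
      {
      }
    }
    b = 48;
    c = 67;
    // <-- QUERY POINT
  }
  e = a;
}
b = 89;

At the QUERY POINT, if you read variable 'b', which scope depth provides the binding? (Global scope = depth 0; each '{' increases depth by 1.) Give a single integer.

Answer: 2

Derivation:
Step 1: declare b=87 at depth 0
Step 2: declare a=(read b)=87 at depth 0
Step 3: enter scope (depth=1)
Step 4: enter scope (depth=2)
Step 5: enter scope (depth=3)
Step 6: declare a=(read b)=87 at depth 3
Step 7: enter scope (depth=4)
Step 8: exit scope (depth=3)
Step 9: exit scope (depth=2)
Step 10: declare b=48 at depth 2
Step 11: declare c=67 at depth 2
Visible at query point: a=87 b=48 c=67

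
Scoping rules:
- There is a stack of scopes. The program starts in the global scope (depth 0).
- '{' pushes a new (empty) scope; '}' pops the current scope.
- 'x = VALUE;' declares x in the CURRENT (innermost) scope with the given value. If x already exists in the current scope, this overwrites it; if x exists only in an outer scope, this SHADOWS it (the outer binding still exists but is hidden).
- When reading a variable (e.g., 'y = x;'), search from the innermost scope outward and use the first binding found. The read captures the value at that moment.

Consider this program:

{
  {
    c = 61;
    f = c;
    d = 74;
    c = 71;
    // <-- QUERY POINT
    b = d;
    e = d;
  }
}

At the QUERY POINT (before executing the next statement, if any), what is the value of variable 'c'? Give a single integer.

Answer: 71

Derivation:
Step 1: enter scope (depth=1)
Step 2: enter scope (depth=2)
Step 3: declare c=61 at depth 2
Step 4: declare f=(read c)=61 at depth 2
Step 5: declare d=74 at depth 2
Step 6: declare c=71 at depth 2
Visible at query point: c=71 d=74 f=61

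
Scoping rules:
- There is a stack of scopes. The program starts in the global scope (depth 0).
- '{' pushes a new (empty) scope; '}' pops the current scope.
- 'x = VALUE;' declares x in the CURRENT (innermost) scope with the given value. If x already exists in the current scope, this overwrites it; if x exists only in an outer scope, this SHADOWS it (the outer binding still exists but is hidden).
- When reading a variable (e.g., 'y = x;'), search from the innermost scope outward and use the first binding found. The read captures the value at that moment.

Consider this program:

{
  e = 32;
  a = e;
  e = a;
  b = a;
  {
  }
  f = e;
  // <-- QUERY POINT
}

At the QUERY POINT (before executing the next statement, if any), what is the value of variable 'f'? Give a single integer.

Step 1: enter scope (depth=1)
Step 2: declare e=32 at depth 1
Step 3: declare a=(read e)=32 at depth 1
Step 4: declare e=(read a)=32 at depth 1
Step 5: declare b=(read a)=32 at depth 1
Step 6: enter scope (depth=2)
Step 7: exit scope (depth=1)
Step 8: declare f=(read e)=32 at depth 1
Visible at query point: a=32 b=32 e=32 f=32

Answer: 32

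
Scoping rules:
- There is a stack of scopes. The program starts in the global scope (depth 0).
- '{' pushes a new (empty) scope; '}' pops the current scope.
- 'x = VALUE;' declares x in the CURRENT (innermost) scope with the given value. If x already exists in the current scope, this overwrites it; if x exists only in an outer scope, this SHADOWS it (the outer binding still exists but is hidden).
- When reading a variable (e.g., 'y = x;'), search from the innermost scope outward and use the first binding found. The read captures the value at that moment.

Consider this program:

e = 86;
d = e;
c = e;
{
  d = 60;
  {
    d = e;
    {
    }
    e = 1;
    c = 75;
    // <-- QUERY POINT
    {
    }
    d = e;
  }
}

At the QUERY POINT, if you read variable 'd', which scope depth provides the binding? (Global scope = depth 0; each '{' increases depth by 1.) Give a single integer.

Answer: 2

Derivation:
Step 1: declare e=86 at depth 0
Step 2: declare d=(read e)=86 at depth 0
Step 3: declare c=(read e)=86 at depth 0
Step 4: enter scope (depth=1)
Step 5: declare d=60 at depth 1
Step 6: enter scope (depth=2)
Step 7: declare d=(read e)=86 at depth 2
Step 8: enter scope (depth=3)
Step 9: exit scope (depth=2)
Step 10: declare e=1 at depth 2
Step 11: declare c=75 at depth 2
Visible at query point: c=75 d=86 e=1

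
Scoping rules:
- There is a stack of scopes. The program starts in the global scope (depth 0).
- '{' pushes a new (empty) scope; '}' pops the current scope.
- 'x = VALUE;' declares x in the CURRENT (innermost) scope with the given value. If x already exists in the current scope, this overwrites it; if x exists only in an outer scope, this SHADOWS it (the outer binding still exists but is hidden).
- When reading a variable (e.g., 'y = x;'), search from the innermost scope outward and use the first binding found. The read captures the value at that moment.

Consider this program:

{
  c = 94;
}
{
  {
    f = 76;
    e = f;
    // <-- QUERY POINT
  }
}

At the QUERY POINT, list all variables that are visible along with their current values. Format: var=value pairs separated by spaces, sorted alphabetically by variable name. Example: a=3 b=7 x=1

Step 1: enter scope (depth=1)
Step 2: declare c=94 at depth 1
Step 3: exit scope (depth=0)
Step 4: enter scope (depth=1)
Step 5: enter scope (depth=2)
Step 6: declare f=76 at depth 2
Step 7: declare e=(read f)=76 at depth 2
Visible at query point: e=76 f=76

Answer: e=76 f=76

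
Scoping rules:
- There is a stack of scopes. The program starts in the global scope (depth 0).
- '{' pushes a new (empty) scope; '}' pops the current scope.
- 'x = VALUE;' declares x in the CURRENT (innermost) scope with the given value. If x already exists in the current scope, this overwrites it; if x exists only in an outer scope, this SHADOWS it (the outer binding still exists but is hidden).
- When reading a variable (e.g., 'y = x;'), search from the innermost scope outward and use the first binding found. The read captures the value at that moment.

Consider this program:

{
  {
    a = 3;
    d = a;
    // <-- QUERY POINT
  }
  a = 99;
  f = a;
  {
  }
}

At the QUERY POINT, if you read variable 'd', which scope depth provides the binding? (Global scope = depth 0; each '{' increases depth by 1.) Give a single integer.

Answer: 2

Derivation:
Step 1: enter scope (depth=1)
Step 2: enter scope (depth=2)
Step 3: declare a=3 at depth 2
Step 4: declare d=(read a)=3 at depth 2
Visible at query point: a=3 d=3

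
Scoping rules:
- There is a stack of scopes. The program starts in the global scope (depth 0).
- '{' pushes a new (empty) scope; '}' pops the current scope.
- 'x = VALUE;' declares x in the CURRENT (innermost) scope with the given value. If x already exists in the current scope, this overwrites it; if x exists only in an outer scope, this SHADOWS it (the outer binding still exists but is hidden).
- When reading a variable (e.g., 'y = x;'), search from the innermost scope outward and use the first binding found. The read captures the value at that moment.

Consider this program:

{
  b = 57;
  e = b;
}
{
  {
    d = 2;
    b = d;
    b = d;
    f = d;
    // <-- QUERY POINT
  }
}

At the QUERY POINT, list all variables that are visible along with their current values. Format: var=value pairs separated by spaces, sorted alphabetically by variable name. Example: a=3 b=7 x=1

Answer: b=2 d=2 f=2

Derivation:
Step 1: enter scope (depth=1)
Step 2: declare b=57 at depth 1
Step 3: declare e=(read b)=57 at depth 1
Step 4: exit scope (depth=0)
Step 5: enter scope (depth=1)
Step 6: enter scope (depth=2)
Step 7: declare d=2 at depth 2
Step 8: declare b=(read d)=2 at depth 2
Step 9: declare b=(read d)=2 at depth 2
Step 10: declare f=(read d)=2 at depth 2
Visible at query point: b=2 d=2 f=2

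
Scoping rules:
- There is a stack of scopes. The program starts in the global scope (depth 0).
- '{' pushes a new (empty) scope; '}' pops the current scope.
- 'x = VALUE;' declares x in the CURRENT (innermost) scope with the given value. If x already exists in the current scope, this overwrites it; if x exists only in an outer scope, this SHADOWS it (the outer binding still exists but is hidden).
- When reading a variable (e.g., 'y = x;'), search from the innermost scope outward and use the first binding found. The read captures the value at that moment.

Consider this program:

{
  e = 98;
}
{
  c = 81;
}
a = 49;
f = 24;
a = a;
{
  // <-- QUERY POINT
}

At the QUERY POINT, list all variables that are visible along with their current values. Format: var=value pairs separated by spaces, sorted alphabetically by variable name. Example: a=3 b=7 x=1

Step 1: enter scope (depth=1)
Step 2: declare e=98 at depth 1
Step 3: exit scope (depth=0)
Step 4: enter scope (depth=1)
Step 5: declare c=81 at depth 1
Step 6: exit scope (depth=0)
Step 7: declare a=49 at depth 0
Step 8: declare f=24 at depth 0
Step 9: declare a=(read a)=49 at depth 0
Step 10: enter scope (depth=1)
Visible at query point: a=49 f=24

Answer: a=49 f=24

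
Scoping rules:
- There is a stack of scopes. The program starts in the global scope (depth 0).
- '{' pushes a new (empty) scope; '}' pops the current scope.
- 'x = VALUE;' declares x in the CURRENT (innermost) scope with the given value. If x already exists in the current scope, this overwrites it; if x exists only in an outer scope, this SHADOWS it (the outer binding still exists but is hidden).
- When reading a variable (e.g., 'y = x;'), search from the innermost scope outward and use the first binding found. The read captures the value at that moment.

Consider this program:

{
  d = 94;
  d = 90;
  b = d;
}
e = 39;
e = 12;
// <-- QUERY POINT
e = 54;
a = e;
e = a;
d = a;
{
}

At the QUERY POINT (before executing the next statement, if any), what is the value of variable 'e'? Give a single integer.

Answer: 12

Derivation:
Step 1: enter scope (depth=1)
Step 2: declare d=94 at depth 1
Step 3: declare d=90 at depth 1
Step 4: declare b=(read d)=90 at depth 1
Step 5: exit scope (depth=0)
Step 6: declare e=39 at depth 0
Step 7: declare e=12 at depth 0
Visible at query point: e=12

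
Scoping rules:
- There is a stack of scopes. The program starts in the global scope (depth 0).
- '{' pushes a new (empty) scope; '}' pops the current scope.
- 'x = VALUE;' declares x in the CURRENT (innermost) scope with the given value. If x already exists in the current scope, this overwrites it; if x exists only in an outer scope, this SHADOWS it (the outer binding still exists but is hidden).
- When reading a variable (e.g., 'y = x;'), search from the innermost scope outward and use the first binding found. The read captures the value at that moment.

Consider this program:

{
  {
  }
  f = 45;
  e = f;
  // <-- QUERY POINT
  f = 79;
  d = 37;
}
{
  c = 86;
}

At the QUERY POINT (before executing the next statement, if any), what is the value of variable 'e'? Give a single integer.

Answer: 45

Derivation:
Step 1: enter scope (depth=1)
Step 2: enter scope (depth=2)
Step 3: exit scope (depth=1)
Step 4: declare f=45 at depth 1
Step 5: declare e=(read f)=45 at depth 1
Visible at query point: e=45 f=45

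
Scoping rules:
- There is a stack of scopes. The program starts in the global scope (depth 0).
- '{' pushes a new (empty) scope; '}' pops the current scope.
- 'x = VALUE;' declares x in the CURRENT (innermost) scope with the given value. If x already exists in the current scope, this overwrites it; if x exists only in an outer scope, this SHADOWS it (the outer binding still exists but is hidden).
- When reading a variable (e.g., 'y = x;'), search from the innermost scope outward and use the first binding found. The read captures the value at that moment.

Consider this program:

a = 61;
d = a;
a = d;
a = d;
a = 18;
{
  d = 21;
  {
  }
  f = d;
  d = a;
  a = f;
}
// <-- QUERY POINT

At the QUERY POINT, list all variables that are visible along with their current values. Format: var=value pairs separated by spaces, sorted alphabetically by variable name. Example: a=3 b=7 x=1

Step 1: declare a=61 at depth 0
Step 2: declare d=(read a)=61 at depth 0
Step 3: declare a=(read d)=61 at depth 0
Step 4: declare a=(read d)=61 at depth 0
Step 5: declare a=18 at depth 0
Step 6: enter scope (depth=1)
Step 7: declare d=21 at depth 1
Step 8: enter scope (depth=2)
Step 9: exit scope (depth=1)
Step 10: declare f=(read d)=21 at depth 1
Step 11: declare d=(read a)=18 at depth 1
Step 12: declare a=(read f)=21 at depth 1
Step 13: exit scope (depth=0)
Visible at query point: a=18 d=61

Answer: a=18 d=61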